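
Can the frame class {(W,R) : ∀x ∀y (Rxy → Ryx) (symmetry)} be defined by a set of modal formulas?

Definable; p → □◇p defines it

The condition is symmetry. A defining modal formula is p → □◇p.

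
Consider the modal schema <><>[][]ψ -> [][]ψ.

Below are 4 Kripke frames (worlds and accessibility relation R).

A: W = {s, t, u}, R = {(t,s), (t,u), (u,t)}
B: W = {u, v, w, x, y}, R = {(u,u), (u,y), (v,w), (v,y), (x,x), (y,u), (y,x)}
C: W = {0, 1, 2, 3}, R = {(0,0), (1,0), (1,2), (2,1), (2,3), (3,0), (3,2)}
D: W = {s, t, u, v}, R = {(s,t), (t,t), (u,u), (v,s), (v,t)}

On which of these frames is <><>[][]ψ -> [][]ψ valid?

D

The schema corresponds to a generalized confluence (Geach) condition: forall x forall y forall z ((x R^2 y & x R^2 z) -> exists w (y R^2 w & z = w)).
A: fails — uR²s, uR²s but no w with sR²w and s=w.
B: fails — uR²x, uR²u but no t with xR²t and u=t.
C: fails — 1R²0, 1R²1 but no w with 0R²w and 1=w.
D: holds.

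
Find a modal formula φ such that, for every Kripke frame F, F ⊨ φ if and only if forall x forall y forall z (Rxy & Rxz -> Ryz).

◇r → □◇r

The condition is the Euclidean property. The 5 schema ◇r → □◇r defines it.
Suppose ◇r→□◇r is valid. Take Rxy, Rxz and set V(r)={y}. Then ◇r at x, so □◇r at x, so ◇r at z, so some w with Rzw has r; w=y, i.e. Rzy. By symmetry of the argument, Ryz.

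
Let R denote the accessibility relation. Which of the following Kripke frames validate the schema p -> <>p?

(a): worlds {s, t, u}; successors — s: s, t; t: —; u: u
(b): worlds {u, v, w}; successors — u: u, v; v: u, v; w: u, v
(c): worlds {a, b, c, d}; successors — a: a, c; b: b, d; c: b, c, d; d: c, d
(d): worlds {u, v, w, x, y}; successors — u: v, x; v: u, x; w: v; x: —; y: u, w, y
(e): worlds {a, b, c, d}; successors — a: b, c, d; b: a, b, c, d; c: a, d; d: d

(c)

This is the axiom for reflexivity; its first-order frame correspondent is forall x Rxx.
(a): fails — world t does not see itself.
(b): fails — world w does not see itself.
(c): condition met.
(d): fails — world u does not see itself.
(e): fails — world a does not see itself.
Valid on: (c).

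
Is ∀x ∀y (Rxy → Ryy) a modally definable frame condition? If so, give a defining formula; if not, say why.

Yes — defined by □(□q → q)

This is a Sahlqvist condition; the T□ axiom □(□q → q) defines it.
Suppose □(□q→q) is valid. Take Rxy and set V(q)={w : Ryw}. Then at y, □q holds; since □(□q→q) at x, □q→q at y, so q at y, i.e. Ryy.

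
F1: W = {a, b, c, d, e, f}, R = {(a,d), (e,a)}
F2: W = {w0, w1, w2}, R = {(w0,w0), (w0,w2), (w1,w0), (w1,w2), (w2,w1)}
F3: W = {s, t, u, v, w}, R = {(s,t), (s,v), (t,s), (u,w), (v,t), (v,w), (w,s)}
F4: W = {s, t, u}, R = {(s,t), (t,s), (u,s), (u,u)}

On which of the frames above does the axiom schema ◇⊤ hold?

Frame correspondent (Sahlqvist): ∀x ∃y Rxy — i.e. seriality.
F1: fails — world b has no successor.
F2: holds.
F3: holds.
F4: holds.

F2, F3, F4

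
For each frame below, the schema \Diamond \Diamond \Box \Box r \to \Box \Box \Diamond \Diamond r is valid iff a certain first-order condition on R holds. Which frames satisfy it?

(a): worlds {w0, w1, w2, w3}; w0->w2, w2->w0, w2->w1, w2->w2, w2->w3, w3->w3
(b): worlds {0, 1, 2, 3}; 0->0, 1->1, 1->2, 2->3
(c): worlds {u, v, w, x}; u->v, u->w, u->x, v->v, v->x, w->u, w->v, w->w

This is the axiom for a generalized confluence (Geach) condition; its first-order frame correspondent is \forall x \forall y \forall z ((x R^2 y \wedge x R^2 z) \to \exists w (y R^2 w \wedge z R^2 w)).
(a): fails — w0R²w0, w0R²w1 but no w with w0R²w and w1R²w.
(b): fails — 1R²1, 1R²2 but no w with 1R²w and 2R²w.
(c): fails — uR²u, uR²x but no t with uR²t and xR²t.

none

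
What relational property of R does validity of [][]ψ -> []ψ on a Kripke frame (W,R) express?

This schema is the C4 axiom.
Its frame correspondent is density — forall x forall y (Rxy -> exists z (Rxz & Rzy)).

density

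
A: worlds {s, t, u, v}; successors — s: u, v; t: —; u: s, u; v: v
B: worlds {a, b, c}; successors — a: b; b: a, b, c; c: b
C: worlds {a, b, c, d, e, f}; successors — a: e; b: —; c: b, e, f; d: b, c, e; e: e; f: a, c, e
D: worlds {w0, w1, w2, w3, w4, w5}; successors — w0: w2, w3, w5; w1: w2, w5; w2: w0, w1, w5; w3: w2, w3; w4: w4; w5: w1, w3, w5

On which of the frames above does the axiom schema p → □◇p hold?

B

Frame correspondent (Sahlqvist): ∀x ∀y (Rxy → Ryx) — i.e. symmetry.
A: fails — Rsv but not Rvs.
B: condition met.
C: fails — Rdc but not Rcd.
D: fails — Rw3w2 but not Rw2w3.
Valid on: B.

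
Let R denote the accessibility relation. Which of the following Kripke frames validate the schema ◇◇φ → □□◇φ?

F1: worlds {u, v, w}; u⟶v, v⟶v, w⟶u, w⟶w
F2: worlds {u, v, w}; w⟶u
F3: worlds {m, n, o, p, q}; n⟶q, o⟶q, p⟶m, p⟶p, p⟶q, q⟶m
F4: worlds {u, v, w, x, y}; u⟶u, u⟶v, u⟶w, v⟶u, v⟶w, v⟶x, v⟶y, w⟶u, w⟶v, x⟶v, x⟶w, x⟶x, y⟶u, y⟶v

Frame correspondent (Sahlqvist): ∀x ∀y ∀z ((xR²y ∧ xR²z) → ∃w (y = w ∧ zRw)) — i.e. a generalized confluence (Geach) condition.
F1: fails — wR²u, wR²u but no t with u=t and uRt.
F2: condition met.
F3: fails — nR²m, nR²m but no w with m=w and mRw.
F4: fails — uR²u, uR²x but no t with u=t and xRt.
Valid on: F2.

F2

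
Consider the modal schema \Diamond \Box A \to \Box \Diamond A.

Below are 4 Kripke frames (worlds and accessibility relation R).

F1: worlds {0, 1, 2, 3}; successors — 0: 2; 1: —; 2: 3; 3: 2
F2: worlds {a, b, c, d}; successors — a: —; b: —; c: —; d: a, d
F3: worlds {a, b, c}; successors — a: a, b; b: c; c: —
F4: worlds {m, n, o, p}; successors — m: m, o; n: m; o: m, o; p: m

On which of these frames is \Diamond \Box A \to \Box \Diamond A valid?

F1, F4

This is the axiom for convergence; its first-order frame correspondent is \forall x \forall y \forall z (Rxy \wedge Rxz \to \exists w (Ryw \wedge Rzw)).
F1: satisfies the condition.
F2: fails — Rdd and Rda but d and a have no common successor.
F3: fails — Raa and Rab but a and b have no common successor.
F4: satisfies the condition.
Valid on: F1, F4.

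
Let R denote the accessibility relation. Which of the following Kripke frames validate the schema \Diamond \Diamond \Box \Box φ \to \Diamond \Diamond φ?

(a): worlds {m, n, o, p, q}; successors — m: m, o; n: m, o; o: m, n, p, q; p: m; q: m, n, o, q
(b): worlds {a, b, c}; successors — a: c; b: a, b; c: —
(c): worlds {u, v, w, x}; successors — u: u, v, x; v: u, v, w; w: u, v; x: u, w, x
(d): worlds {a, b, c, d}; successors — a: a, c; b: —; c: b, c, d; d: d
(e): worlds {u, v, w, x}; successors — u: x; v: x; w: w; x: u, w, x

Frame correspondent (Sahlqvist): \forall x \forall y (x R^2 y \to \exists w (y R^2 w \wedge x R^2 w)) — i.e. a generalized confluence (Geach) condition.
(a): holds.
(b): fails — bR²a but no w with aR²w and bR²w.
(c): holds.
(d): fails — aR²b but no w with bR²w and aR²w.
(e): holds.

(a), (c), (e)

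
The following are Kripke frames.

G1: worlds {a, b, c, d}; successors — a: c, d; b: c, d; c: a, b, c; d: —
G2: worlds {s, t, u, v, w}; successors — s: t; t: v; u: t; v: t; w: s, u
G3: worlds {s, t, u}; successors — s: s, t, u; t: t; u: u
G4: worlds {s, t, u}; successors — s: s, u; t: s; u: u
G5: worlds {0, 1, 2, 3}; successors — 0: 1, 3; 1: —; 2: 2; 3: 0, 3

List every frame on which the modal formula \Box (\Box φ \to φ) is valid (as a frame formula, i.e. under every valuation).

This is the axiom for shift-reflexivity; its first-order frame correspondent is \forall x \forall y (Rxy \to Ryy).
G1: fails — Rcb but not Rbb.
G2: fails — Rtv but not Rvv.
G3: holds.
G4: holds.
G5: fails — R01 but not R11.
Valid on: G3, G4.

G3, G4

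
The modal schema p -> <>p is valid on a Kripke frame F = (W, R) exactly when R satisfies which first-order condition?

reflexivity

This is a form of the T axiom.
It corresponds to reflexivity: forall x Rxx.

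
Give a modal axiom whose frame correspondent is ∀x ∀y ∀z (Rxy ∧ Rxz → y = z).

The condition is partial functionality. The CD schema ◇p → □p defines it.
Suppose ◇p→□p is valid. Take Rxy, Rxz and set V(p)={y}. Then ◇p at x, so □p at x, so p at z, i.e. z=y.

◇p → □p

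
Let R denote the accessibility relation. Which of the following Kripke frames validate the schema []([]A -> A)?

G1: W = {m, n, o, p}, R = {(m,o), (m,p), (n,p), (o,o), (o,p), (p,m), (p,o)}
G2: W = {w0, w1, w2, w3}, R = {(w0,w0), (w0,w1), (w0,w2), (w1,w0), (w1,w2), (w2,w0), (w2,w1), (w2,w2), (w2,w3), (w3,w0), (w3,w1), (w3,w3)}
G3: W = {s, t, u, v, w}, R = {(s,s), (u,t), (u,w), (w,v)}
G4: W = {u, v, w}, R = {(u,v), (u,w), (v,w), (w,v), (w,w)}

The schema corresponds to shift-reflexivity: forall x forall y (Rxy -> Ryy).
G1: fails — Rop but not Rpp.
G2: fails — Rw3w1 but not Rw1w1.
G3: fails — Ruw but not Rww.
G4: fails — Ruv but not Rvv.

none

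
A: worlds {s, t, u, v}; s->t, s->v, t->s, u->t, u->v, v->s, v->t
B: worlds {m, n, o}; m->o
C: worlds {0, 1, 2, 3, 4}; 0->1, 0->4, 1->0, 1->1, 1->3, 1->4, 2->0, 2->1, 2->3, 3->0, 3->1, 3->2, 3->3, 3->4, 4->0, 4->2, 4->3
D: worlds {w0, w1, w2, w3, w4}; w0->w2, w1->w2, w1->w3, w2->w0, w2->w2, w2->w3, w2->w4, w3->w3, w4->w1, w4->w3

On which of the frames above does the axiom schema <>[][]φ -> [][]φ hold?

Frame correspondent (Sahlqvist): forall x forall y forall z ((xRy & x R^2 z) -> exists w (y R^2 w & z = w)) — i.e. a generalized confluence (Geach) condition.
A: fails — sRt, sR²s but no w with tR²w and s=w.
B: satisfies the condition.
C: satisfies the condition.
D: fails — w1Rw3, w1R²w0 but no w with w3R²w and w0=w.

B, C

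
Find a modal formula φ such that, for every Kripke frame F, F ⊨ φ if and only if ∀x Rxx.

□s → s

The condition is reflexivity. The T schema □s → s defines it.
Suppose □s→s is valid. At any x set V(s)={w : Rxw}. Then □s holds at x, so s holds at x, i.e. Rxx.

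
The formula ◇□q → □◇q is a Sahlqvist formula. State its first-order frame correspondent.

convergence: ∀x ∀y ∀z (Rxy ∧ Rxz → ∃w (Ryw ∧ Rzw))

Suppose ◇□q→□◇q is valid. Take Rxy, Rxz and set V(q)={w : Ryw}. Then □q at y so ◇□q at x, so □◇q at x, so ◇q at z, giving w with Rzw and Ryw.
Conversely, on a frame with convergence the schema holds at every world under every valuation.
So the correspondent is convergence.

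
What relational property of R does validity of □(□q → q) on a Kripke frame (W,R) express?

Suppose □(□q→q) is valid. Take Rxy and set V(q)={w : Ryw}. Then at y, □q holds; since □(□q→q) at x, □q→q at y, so q at y, i.e. Ryy.
Conversely, any frame satisfying ∀x ∀y (Rxy → Ryy) validates the schema.
Frame condition: ∀x ∀y (Rxy → Ryy).

shift-reflexivity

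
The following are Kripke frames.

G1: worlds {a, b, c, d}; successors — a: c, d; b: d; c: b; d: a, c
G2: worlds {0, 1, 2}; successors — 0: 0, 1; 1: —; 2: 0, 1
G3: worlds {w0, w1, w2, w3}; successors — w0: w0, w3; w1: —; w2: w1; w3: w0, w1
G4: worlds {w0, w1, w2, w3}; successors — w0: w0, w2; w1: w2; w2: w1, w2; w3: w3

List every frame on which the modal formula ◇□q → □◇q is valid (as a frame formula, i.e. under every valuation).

G4

The schema corresponds to convergence: ∀x ∀y ∀z (Rxy ∧ Rxz → ∃w (Ryw ∧ Rzw)).
G1: fails — Rac and Rad but c and d have no common successor.
G2: fails — R00 and R01 but 0 and 1 have no common successor.
G3: fails — Rw2w1 and Rw2w1 but w1 and w1 have no common successor.
G4: holds.
Valid on: G4.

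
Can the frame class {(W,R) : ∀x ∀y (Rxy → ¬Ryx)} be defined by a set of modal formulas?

Any modally definable frame class is closed under surjective bounded morphisms.
The 4-cycle (worlds w0,w1,w2,w3 with w0→w1→w2→w3→w0) is asymmetric. Mapping every world to a single reflexive point • is a surjective bounded morphism, and the reflexive point is not asymmetric (R•• but asymmetry requires ¬R••).
Hence asymmetry is not modally definable.

No — not modally definable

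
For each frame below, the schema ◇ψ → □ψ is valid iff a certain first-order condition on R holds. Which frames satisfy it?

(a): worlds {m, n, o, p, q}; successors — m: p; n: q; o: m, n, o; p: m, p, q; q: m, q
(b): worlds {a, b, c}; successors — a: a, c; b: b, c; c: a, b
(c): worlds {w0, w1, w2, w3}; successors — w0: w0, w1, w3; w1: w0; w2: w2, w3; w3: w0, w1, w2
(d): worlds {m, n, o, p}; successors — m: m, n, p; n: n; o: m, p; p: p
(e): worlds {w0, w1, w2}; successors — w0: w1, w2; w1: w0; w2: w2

none

Frame correspondent (Sahlqvist): ∀x ∀y ∀z (Rxy ∧ Rxz → y = z) — i.e. partial functionality.
(a): fails — o sees both m and n.
(b): fails — a sees both a and c.
(c): fails — w0 sees both w0 and w1.
(d): fails — m sees both m and n.
(e): fails — w0 sees both w1 and w2.
Valid on no frame.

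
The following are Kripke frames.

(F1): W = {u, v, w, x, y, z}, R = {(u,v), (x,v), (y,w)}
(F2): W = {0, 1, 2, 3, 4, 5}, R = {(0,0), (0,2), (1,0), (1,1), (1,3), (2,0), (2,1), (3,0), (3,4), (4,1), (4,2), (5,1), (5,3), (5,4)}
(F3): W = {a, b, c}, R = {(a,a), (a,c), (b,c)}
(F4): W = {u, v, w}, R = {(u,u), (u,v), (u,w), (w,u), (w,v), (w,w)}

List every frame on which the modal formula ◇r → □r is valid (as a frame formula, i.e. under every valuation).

(F1)

Frame correspondent (Sahlqvist): ∀x ∀y ∀z (Rxy ∧ Rxz → y = z) — i.e. partial functionality.
(F1): satisfies the condition.
(F2): fails — 0 sees both 0 and 2.
(F3): fails — a sees both a and c.
(F4): fails — u sees both u and v.
Valid on: (F1).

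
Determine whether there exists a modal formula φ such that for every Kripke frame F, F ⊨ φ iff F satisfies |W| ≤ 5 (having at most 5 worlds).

Modal frame validity is preserved under disjoint unions.
Any modal formula valid on each of 6 disjoint one-world frames is valid on their disjoint union (validity is preserved under disjoint unions). Each one-world frame has |W|=1≤5, but the union has |W|=6.
Hence having at most 5 worlds is not modally definable.

Not definable by any modal formula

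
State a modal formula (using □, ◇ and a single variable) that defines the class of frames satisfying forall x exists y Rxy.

□ψ → ◇ψ

A defining formula is □ψ → ◇ψ (the D axiom).
Suppose □ψ→◇ψ is valid. At any x set V(ψ)=W. Then □ψ at x, so ◇ψ at x, so x has a successor.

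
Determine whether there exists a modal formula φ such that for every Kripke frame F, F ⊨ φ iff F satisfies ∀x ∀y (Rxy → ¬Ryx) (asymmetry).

Any modally definable frame class is closed under surjective bounded morphisms.
The 4-cycle (worlds a,b,c,d with a→b→c→d→a) is asymmetric. Mapping every world to a single reflexive point • is a surjective bounded morphism, and the reflexive point is not asymmetric (R•• but asymmetry requires ¬R••).
Hence asymmetry is not modally definable.

No — not modally definable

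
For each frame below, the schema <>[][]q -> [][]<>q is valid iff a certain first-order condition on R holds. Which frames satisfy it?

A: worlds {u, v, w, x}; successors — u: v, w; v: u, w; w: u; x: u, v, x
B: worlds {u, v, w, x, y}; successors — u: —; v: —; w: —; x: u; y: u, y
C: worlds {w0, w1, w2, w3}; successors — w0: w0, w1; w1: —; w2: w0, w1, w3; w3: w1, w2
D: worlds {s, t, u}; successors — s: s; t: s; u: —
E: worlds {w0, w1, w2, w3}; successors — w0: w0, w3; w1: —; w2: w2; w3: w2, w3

This is the axiom for a generalized confluence (Geach) condition; its first-order frame correspondent is forall x forall y forall z ((xRy & x R^2 z) -> exists w (y R^2 w & zRw)).
A: fails — uRw, uR²w but no t with wR²t and wRt.
B: fails — yRu, yR²u but no t with uR²t and uRt.
C: fails — w0Rw0, w0R²w1 but no w with w0R²w and w1Rw.
D: holds.
E: holds.
Valid on: D, E.

D, E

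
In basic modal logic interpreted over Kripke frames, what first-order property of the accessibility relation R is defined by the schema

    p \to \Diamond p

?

reflexivity: \forall x Rxx

This schema is equivalent to the T axiom □p → p.
It corresponds to reflexivity: \forall x Rxx.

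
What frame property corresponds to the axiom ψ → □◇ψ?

symmetry

This is the B axiom.
It corresponds to symmetry: ∀x ∀y (Rxy → Ryx).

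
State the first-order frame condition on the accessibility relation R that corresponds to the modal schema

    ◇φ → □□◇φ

This is a Sahlqvist (Geach-type) schema ◇^1□^0φ → □^2◇^1φ.
Minimal-valuation argument: fix x; take any y with xR^1y and any z with xR^2z. Set V(φ) to the set of worlds R-reachable from y in exactly 0 steps. Then □^0φ holds at y, so the antecedent holds at x; validity forces ◇^1φ at z, giving a w with zR^1w and yR^0w.
First-order correspondent: ∀x ∀y ∀z ((xRy ∧ xR²z) → ∃w (y = w ∧ zRw)).

∀x ∀y ∀z ((xRy ∧ xR²z) → ∃w (y = w ∧ zRw))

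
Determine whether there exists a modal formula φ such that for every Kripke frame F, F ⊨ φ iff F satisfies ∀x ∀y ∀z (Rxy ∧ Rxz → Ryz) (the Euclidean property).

Definable; ◇p → □◇p defines it

The condition is the Euclidean property. A defining modal formula is ◇p → □◇p.
Suppose ◇p→□◇p is valid. Take Rxy, Rxz and set V(p)={y}. Then ◇p at x, so □◇p at x, so ◇p at z, so some w with Rzw has p; w=y, i.e. Rzy. By symmetry of the argument, Ryz.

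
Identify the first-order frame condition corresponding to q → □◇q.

Symmetry

Suppose q→□◇q is valid. Take Rxy and set V(q)={x}. Then q at x, so □◇q at x, so ◇q at y, so some z with Ryz has q; z=x, i.e. Ryx.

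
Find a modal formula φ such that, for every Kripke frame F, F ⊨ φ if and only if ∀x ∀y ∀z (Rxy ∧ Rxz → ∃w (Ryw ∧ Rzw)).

The condition is convergence. The .2 schema ◇□r → □◇r defines it.
Suppose ◇□r→□◇r is valid. Take Rxy, Rxz and set V(r)={w : Ryw}. Then □r at y so ◇□r at x, so □◇r at x, so ◇r at z, giving w with Rzw and Ryw.

◇□r → □◇r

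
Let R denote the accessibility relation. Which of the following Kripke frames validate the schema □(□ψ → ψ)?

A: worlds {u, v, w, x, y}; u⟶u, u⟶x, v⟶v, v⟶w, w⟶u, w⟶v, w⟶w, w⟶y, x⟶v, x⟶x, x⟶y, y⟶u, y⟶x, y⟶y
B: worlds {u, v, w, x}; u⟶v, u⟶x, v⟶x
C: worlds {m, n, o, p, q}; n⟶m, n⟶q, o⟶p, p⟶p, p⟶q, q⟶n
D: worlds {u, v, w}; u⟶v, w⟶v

A

The schema corresponds to shift-reflexivity: ∀x ∀y (Rxy → Ryy).
A: satisfies the condition.
B: fails — Ruv but not Rvv.
C: fails — Rnq but not Rqq.
D: fails — Ruv but not Rvv.
Valid on: A.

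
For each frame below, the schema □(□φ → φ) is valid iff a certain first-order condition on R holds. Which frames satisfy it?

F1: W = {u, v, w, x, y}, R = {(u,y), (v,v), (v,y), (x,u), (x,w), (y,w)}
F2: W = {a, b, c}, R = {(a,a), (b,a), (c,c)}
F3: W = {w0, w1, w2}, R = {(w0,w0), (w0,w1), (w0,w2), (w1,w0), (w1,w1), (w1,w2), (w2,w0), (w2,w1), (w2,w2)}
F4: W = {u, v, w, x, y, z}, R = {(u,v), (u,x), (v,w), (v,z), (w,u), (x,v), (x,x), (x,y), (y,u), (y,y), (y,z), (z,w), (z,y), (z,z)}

The schema corresponds to shift-reflexivity: ∀x ∀y (Rxy → Ryy).
F1: fails — Rxw but not Rww.
F2: ✓.
F3: ✓.
F4: fails — Ruv but not Rvv.

F2, F3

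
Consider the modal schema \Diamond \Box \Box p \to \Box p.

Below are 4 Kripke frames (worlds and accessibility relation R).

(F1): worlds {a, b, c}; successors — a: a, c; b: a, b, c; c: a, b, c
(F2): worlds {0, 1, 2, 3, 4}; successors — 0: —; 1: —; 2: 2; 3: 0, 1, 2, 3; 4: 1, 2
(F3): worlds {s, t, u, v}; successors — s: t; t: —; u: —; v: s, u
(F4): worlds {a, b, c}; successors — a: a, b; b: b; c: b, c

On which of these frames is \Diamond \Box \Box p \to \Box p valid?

(F1)

This is the axiom for a generalized confluence (Geach) condition; its first-order frame correspondent is \forall x \forall y \forall z ((xRy \wedge xRz) \to \exists w (y R^2 w \wedge z = w)).
(F1): satisfies the condition.
(F2): fails — 3R0, 3R0 but no w with 0R²w and 0=w.
(F3): fails — sRt, sRt but no w with tR²w and t=w.
(F4): fails — aRb, aRa but no w with bR²w and a=w.
Valid on: (F1).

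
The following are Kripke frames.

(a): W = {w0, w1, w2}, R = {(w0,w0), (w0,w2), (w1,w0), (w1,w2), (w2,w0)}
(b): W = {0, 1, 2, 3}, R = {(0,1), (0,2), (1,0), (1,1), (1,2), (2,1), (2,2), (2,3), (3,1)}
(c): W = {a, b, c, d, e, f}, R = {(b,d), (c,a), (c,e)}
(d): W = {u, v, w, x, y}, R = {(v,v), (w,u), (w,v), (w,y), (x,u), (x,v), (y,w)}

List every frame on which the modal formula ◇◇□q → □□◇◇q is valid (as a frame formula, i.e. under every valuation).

Frame correspondent (Sahlqvist): ∀x ∀y ∀z ((xR²y ∧ xR²z) → ∃w (yRw ∧ zR²w)) — i.e. a generalized confluence (Geach) condition.
(a): holds.
(b): holds.
(c): holds.
(d): fails — yR²u, yR²u but no t with uRt and uR²t.
Valid on: (a), (b), (c).

(a), (b), (c)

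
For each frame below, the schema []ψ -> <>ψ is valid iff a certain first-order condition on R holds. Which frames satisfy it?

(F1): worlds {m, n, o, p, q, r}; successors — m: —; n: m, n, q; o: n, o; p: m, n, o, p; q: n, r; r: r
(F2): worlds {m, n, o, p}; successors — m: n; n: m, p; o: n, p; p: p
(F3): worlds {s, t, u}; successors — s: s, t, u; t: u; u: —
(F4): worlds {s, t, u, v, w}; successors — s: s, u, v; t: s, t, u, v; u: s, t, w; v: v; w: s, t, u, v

The schema corresponds to seriality: forall x exists y Rxy.
(F1): fails — world m has no successor.
(F2): condition met.
(F3): fails — world u has no successor.
(F4): condition met.

(F2), (F4)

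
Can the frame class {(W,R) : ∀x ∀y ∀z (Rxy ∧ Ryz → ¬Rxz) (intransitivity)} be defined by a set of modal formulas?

No

Any modally definable frame class is closed under surjective bounded morphisms.
The 3-cycle (worlds s,t,u with s→t→u→s) is intransitive. Mapping every world to a single reflexive point • is a surjective bounded morphism; the reflexive point is not intransitive (R••∧R•• but R••).
Hence intransitivity is not modally definable.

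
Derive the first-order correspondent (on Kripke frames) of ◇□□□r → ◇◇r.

∀x ∀y (xRy → ∃w (yR³w ∧ xR²w))

This is a Sahlqvist (Geach-type) schema ◇^1□^3r → □^0◇^2r.
First-order correspondent: ∀x ∀y (xRy → ∃w (yR³w ∧ xR²w)).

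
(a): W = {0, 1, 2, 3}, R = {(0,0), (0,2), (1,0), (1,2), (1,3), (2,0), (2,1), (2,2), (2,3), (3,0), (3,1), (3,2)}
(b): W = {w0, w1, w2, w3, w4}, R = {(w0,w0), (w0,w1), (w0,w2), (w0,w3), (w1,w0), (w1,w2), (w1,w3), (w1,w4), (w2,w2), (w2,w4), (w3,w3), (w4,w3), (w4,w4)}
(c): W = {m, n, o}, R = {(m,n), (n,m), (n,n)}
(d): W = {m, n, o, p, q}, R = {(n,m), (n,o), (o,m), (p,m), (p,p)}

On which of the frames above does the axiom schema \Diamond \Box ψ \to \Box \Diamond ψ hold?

(a), (c)

The schema corresponds to convergence: \forall x \forall y \forall z (Rxy \wedge Rxz \to \exists w (Ryw \wedge Rzw)).
(a): holds.
(b): fails — Rw0w2 and Rw0w3 but w2 and w3 have no common successor.
(c): holds.
(d): fails — Rno and Rnm but o and m have no common successor.
Valid on: (a), (c).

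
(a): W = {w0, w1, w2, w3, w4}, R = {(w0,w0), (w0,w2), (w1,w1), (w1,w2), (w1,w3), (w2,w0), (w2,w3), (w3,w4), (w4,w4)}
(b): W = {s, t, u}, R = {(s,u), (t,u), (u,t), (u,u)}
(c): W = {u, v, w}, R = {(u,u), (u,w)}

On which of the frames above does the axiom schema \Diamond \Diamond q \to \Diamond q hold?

(c)

Frame correspondent (Sahlqvist): \forall x \forall y \forall z (Rxy \wedge Ryz \to Rxz) — i.e. transitivity.
(a): fails — Rw1w2 and Rw2w0 but not Rw1w0.
(b): fails — Rsu and Rut but not Rst.
(c): holds.
Valid on: (c).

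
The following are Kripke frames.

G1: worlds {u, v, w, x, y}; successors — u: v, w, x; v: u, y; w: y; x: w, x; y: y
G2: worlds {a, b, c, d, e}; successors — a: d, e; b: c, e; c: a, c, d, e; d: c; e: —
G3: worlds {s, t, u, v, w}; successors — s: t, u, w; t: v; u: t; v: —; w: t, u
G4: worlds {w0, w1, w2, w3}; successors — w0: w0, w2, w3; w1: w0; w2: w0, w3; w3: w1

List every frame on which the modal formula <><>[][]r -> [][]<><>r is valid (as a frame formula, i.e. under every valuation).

The schema corresponds to a generalized confluence (Geach) condition: forall x forall y forall z ((x R^2 y & x R^2 z) -> exists w (y R^2 w & z R^2 w)).
G1: satisfies the condition.
G2: fails — bR²a, bR²e but no w with aR²w and eR²w.
G3: fails — sR²t, sR²t but no w* with tR²w* and tR²w*.
G4: satisfies the condition.
Valid on: G1, G4.

G1, G4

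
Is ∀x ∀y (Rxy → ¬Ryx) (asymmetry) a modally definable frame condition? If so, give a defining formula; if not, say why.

Not definable by any modal formula

If a class were modally definable it would be closed under surjective bounded morphisms (Goldblatt–Thomason).
The 4-cycle (worlds a,b,c,d with a→b→c→d→a) is asymmetric. Mapping every world to a single reflexive point • is a surjective bounded morphism, and the reflexive point is not asymmetric (R•• but asymmetry requires ¬R••).
Hence asymmetry is not modally definable.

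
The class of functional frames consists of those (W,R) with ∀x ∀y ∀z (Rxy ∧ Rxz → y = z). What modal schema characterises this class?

A defining formula is ◇s → □s (the CD axiom).
Suppose ◇s→□s is valid. Take Rxy, Rxz and set V(s)={y}. Then ◇s at x, so □s at x, so s at z, i.e. z=y.

◇s → □s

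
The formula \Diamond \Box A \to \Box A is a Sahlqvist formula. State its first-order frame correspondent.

the Euclidean property: \forall x \forall y \forall z (Rxy \wedge Rxz \to Ryz)

This schema is equivalent to the 5 axiom ◇A → □◇A.
Its frame correspondent is the Euclidean property — \forall x \forall y \forall z (Rxy \wedge Rxz \to Ryz).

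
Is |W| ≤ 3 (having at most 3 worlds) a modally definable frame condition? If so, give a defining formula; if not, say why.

If a class were modally definable it would be closed under disjoint unions (Goldblatt–Thomason).
Any modal formula valid on each of 4 disjoint one-world frames is valid on their disjoint union (validity is preserved under disjoint unions). Each one-world frame has |W|=1≤3, but the union has |W|=4.
So the class is not modally definable.

No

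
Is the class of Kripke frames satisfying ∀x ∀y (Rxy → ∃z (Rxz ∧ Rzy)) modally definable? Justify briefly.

Yes: it is density, defined by the C4 schema □□q → □q.
Suppose □□q→□q is valid. Take Rxy and set V(q)={w : xR²w}. Then □□q at x, so □q at x, so q at y, i.e. ∃z(Rxz∧Rzy).

Yes, by □□q → □q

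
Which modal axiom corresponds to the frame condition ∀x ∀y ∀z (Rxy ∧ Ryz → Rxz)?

The condition is transitivity. The 4 schema □ψ → □□ψ defines it.
Suppose □ψ→□□ψ is valid. Take Rxy, Ryz and set V(ψ)={w : Rxw}. Then □ψ at x, so □□ψ at x, so □ψ at y, so ψ at z, i.e. Rxz.

□ψ → □□ψ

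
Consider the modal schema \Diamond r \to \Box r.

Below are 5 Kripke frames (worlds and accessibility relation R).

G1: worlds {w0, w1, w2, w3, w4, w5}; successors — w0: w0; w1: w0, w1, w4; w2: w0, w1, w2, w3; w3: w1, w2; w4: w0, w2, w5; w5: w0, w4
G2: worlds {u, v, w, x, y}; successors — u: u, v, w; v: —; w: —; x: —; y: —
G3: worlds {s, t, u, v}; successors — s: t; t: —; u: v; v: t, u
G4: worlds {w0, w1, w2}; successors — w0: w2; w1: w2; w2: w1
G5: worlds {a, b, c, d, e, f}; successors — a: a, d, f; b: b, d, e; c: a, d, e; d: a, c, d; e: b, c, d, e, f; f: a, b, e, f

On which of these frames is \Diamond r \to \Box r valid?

G4

Frame correspondent (Sahlqvist): \forall x \forall y \forall z (Rxy \wedge Rxz \to y = z) — i.e. partial functionality.
G1: fails — w1 sees both w0 and w1.
G2: fails — u sees both u and v.
G3: fails — v sees both t and u.
G4: condition met.
G5: fails — a sees both a and d.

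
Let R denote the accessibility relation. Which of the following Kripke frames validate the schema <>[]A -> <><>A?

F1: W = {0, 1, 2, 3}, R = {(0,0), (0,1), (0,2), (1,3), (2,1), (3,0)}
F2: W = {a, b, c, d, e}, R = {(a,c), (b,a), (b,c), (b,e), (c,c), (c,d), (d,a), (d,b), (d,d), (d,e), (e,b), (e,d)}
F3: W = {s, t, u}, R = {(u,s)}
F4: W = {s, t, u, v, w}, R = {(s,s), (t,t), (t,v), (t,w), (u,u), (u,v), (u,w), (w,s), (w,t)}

The schema corresponds to a generalized confluence (Geach) condition: forall x forall y (xRy -> exists w (yRw & x R^2 w)).
F1: condition met.
F2: condition met.
F3: fails — uRs but no w with sRw and uR²w.
F4: fails — tRv but no w* with vRw* and tR²w*.

F1, F2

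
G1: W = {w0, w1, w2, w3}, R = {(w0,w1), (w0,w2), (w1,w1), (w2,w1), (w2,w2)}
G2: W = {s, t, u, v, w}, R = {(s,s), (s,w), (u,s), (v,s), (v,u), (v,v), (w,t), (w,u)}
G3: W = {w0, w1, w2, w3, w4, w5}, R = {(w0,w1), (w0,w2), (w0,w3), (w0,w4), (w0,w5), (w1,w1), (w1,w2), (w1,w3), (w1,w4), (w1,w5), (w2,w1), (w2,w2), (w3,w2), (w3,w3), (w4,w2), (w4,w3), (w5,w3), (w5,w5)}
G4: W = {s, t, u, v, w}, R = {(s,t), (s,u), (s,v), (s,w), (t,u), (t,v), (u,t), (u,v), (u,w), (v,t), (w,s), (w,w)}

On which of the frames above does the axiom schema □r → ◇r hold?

G3, G4

This is the axiom for seriality; its first-order frame correspondent is ∀x ∃y Rxy.
G1: fails — world w3 has no successor.
G2: fails — world t has no successor.
G3: satisfies the condition.
G4: satisfies the condition.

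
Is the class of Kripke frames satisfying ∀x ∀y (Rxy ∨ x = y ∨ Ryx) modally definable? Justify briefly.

Not modally definable

Modal frame validity is preserved under disjoint unions.
Take 3 disjoint single-world reflexive frames: each is trivially connected, but their disjoint union has 3 worlds with no edge between distinct components, so it is not connected.
So the class is not modally definable.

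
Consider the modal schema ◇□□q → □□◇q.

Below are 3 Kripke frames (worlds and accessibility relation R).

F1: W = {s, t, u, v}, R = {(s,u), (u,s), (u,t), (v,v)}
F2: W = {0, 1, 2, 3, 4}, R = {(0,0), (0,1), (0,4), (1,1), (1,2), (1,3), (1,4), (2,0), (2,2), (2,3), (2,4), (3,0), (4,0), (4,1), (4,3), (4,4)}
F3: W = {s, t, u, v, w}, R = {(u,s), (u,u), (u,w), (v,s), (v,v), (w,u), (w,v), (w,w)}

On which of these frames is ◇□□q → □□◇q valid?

F2

The schema corresponds to a generalized confluence (Geach) condition: ∀x ∀y ∀z ((xRy ∧ xR²z) → ∃w (yR²w ∧ zRw)).
F1: fails — sRu, sR²t but no w with uR²w and tRw.
F2: satisfies the condition.
F3: fails — uRs, uR²s but no w* with sR²w* and sRw*.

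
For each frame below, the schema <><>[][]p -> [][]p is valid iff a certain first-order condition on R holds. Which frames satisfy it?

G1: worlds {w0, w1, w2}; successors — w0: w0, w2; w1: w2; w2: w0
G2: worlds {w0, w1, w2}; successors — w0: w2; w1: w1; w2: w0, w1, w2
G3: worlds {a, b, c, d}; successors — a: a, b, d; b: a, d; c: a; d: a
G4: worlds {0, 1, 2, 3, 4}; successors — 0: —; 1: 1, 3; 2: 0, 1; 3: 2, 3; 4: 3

Frame correspondent (Sahlqvist): forall x forall y forall z ((x R^2 y & x R^2 z) -> exists w (y R^2 w & z = w)) — i.e. a generalized confluence (Geach) condition.
G1: satisfies the condition.
G2: fails — w0R²w1, w0R²w0 but no w with w1R²w and w0=w.
G3: satisfies the condition.
G4: fails — 1R²2, 1R²2 but no w with 2R²w and 2=w.

G1, G3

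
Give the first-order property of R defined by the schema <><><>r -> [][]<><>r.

forall x forall y forall z ((x R^3 y & x R^2 z) -> exists w (y = w & z R^2 w))

This is a Sahlqvist (Geach-type) schema ◇^3□^0r → □^2◇^2r.
Minimal-valuation argument: fix x; take any y with xR^3y and any z with xR^2z. Set V(r) to the set of worlds R-reachable from y in exactly 0 steps. Then □^0r holds at y, so the antecedent holds at x; validity forces ◇^2r at z, giving a w with zR^2w and yR^0w.
First-order correspondent: forall x forall y forall z ((x R^3 y & x R^2 z) -> exists w (y = w & z R^2 w)).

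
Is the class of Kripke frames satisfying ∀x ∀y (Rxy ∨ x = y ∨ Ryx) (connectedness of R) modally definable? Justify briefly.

If a class were modally definable it would be closed under disjoint unions (Goldblatt–Thomason).
Take 4 disjoint single-world reflexive frames: each is trivially connected, but their disjoint union has 4 worlds with no edge between distinct components, so it is not connected.
Hence connectedness of R is not modally definable.

No — not modally definable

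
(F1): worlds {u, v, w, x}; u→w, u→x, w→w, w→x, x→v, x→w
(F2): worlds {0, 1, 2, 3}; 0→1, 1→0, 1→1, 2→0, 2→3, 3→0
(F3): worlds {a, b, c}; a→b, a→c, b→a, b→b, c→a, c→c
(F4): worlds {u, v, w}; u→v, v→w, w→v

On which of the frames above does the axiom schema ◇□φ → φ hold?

(F3)

This is the axiom for symmetry; its first-order frame correspondent is ∀x ∀y (Rxy → Ryx).
(F1): fails — Ruw but not Rwu.
(F2): fails — R23 but not R32.
(F3): satisfies the condition.
(F4): fails — Ruv but not Rvu.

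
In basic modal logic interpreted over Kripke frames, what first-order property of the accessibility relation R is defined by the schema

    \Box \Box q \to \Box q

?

density

Suppose □□q→□q is valid. Take Rxy and set V(q)={w : xR²w}. Then □□q at x, so □q at x, so q at y, i.e. ∃z(Rxz∧Rzy).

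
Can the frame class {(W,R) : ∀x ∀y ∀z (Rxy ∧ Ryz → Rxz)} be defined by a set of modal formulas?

Yes, by □q → □□q

Yes: it is transitivity, defined by the 4 schema □q → □□q.
Suppose □q→□□q is valid. Take Rxy, Ryz and set V(q)={w : Rxw}. Then □q at x, so □□q at x, so □q at y, so q at z, i.e. Rxz.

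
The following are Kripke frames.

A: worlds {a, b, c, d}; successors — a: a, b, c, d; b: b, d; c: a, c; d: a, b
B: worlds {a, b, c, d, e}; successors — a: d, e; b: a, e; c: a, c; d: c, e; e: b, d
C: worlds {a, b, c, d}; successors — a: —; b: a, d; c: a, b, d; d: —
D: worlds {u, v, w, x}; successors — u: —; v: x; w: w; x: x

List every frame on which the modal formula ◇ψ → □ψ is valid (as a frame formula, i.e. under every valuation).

D

This is the axiom for partial functionality; its first-order frame correspondent is ∀x ∀y ∀z (Rxy ∧ Rxz → y = z).
A: fails — a sees both a and b.
B: fails — a sees both d and e.
C: fails — b sees both a and d.
D: ✓.
Valid on: D.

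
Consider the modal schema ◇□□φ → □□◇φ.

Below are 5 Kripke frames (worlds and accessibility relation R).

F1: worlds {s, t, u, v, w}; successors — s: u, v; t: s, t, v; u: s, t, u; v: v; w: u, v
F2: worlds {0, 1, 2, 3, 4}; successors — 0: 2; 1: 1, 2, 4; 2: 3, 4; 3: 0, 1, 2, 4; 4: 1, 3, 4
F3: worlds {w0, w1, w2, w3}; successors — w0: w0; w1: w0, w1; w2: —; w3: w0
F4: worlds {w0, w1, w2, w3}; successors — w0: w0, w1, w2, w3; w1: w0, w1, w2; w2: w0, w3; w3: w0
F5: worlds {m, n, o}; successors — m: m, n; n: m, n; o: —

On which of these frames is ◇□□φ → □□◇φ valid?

F2, F3, F4, F5

Frame correspondent (Sahlqvist): ∀x ∀y ∀z ((xRy ∧ xR²z) → ∃w (yR²w ∧ zRw)) — i.e. a generalized confluence (Geach) condition.
F1: fails — sRv, sR²u but no w* with vR²w* and uRw*.
F2: ✓.
F3: ✓.
F4: ✓.
F5: ✓.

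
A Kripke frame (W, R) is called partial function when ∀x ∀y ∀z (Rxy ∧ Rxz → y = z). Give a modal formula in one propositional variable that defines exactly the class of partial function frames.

The condition is partial functionality. The CD schema ◇p → □p defines it.
Suppose ◇p→□p is valid. Take Rxy, Rxz and set V(p)={y}. Then ◇p at x, so □p at x, so p at z, i.e. z=y.

◇p → □p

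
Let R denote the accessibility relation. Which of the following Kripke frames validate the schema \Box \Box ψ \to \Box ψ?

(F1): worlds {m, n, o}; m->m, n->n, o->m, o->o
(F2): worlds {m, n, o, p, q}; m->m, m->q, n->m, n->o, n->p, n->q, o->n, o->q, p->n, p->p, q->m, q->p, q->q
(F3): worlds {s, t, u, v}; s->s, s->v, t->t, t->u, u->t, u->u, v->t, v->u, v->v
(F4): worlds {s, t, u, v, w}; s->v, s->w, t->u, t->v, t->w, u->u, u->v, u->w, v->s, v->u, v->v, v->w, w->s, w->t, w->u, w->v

(F1), (F3)

This is the axiom for density; its first-order frame correspondent is \forall x \forall y (Rxy \to \exists z (Rxz \wedge Rzy)).
(F1): holds.
(F2): fails — Ron but no z with Roz and Rzn.
(F3): holds.
(F4): fails — Rwt but no z with Rwz and Rzt.
Valid on: (F1), (F3).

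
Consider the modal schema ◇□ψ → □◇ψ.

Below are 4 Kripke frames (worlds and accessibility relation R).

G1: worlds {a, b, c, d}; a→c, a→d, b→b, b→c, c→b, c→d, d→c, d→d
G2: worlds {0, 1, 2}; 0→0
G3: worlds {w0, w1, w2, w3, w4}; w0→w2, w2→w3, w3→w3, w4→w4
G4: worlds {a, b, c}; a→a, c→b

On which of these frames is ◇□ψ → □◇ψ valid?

This is the axiom for convergence; its first-order frame correspondent is ∀x ∀y ∀z (Rxy ∧ Rxz → ∃w (Ryw ∧ Rzw)).
G1: satisfies the condition.
G2: satisfies the condition.
G3: satisfies the condition.
G4: fails — Rcb and Rcb but b and b have no common successor.

G1, G2, G3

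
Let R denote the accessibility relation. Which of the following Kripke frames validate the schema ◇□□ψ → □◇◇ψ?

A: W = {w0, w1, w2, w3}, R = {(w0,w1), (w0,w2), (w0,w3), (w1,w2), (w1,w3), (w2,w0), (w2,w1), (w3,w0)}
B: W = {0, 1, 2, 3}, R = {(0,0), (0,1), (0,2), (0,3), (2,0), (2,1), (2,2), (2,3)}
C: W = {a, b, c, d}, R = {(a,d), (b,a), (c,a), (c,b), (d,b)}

This is the axiom for a generalized confluence (Geach) condition; its first-order frame correspondent is ∀x ∀y ∀z ((xRy ∧ xRz) → ∃w (yR²w ∧ zR²w)).
A: ✓.
B: fails — 0R0, 0R1 but no w with 0R²w and 1R²w.
C: fails — cRa, cRb but no w with aR²w and bR²w.

A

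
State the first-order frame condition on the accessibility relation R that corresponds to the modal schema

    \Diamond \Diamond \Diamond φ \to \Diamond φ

This is a Sahlqvist (Geach-type) schema ◇^3□^0φ → □^0◇^1φ.
Minimal-valuation argument: fix x; take any y with xR^3y and any z with xR^0z. Set V(φ) to the set of worlds R-reachable from y in exactly 0 steps. Then □^0φ holds at y, so the antecedent holds at x; validity forces ◇^1φ at z, giving a w with zR^1w and yR^0w.
First-order correspondent: \forall x \forall y (x R^3 y \to \exists w (y = w \wedge xRw)).

\forall x \forall y (x R^3 y \to \exists w (y = w \wedge xRw))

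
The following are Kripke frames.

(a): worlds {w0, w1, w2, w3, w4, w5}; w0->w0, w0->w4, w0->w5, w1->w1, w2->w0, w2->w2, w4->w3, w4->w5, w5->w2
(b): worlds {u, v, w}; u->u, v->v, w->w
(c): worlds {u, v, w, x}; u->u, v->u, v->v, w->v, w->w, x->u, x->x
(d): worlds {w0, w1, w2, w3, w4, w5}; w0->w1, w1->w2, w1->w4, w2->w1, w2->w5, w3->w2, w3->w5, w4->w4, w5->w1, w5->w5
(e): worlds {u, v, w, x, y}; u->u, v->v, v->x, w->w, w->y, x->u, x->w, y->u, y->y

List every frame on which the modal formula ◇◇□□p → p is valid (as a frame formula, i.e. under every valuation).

(b)

Frame correspondent (Sahlqvist): ∀x ∀y (xR²y → ∃w (yR²w ∧ x = w)) — i.e. a generalized confluence (Geach) condition.
(a): fails — w0R²w3 but no w with w3R²w and w0=w.
(b): ✓.
(c): fails — vR²u but no t with uR²t and v=t.
(d): fails — w0R²w2 but no w with w2R²w and w0=w.
(e): fails — vR²u but no t with uR²t and v=t.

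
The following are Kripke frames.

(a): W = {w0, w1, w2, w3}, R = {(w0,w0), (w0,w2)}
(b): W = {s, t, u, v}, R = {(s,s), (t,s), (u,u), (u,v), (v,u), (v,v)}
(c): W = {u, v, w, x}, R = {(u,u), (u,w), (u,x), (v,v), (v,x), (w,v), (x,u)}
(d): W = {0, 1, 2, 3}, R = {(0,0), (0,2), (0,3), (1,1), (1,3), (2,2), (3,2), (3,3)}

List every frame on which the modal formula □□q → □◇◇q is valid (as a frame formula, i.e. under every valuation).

This is the axiom for a generalized confluence (Geach) condition; its first-order frame correspondent is ∀x ∀z (xRz → ∃w (xR²w ∧ zR²w)).
(a): fails — w0Rw2 but no w with w0R²w and w2R²w.
(b): satisfies the condition.
(c): satisfies the condition.
(d): satisfies the condition.

(b), (c), (d)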